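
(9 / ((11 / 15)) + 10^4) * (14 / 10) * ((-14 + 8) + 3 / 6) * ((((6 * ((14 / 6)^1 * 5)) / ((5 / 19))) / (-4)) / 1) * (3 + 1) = 20507137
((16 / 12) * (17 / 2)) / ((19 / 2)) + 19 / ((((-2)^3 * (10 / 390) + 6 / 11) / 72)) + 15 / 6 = 33482437 / 8322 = 4023.36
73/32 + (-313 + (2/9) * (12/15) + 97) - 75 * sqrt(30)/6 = -307499/1440 - 25 * sqrt(30)/2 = -282.01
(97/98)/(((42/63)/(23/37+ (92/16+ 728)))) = 31627917/29008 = 1090.32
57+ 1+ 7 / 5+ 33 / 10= 627 / 10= 62.70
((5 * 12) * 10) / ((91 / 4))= 2400 / 91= 26.37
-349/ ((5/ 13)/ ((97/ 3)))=-440089/ 15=-29339.27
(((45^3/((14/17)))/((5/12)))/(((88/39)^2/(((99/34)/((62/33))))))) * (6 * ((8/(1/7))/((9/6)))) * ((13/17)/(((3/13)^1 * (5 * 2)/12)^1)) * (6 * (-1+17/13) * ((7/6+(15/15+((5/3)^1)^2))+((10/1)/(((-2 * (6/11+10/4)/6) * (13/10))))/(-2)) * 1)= 40990595257170/35309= 1160910681.62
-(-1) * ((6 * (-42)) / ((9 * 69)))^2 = 784 / 4761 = 0.16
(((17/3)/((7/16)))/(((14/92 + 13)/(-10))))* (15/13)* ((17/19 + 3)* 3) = -27776640/209209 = -132.77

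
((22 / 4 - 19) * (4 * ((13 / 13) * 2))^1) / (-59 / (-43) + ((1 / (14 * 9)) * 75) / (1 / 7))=-27864 / 1429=-19.50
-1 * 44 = -44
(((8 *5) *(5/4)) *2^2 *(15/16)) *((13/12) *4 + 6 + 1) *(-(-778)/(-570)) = -165325/57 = -2900.44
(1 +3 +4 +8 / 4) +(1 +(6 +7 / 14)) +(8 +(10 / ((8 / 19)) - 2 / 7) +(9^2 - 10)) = 3359 / 28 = 119.96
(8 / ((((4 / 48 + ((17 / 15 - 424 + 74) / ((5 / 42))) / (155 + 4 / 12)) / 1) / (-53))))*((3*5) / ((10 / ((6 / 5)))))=53347680 / 1312891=40.63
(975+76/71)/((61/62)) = 4296662/4331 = 992.07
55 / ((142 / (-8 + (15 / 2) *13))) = 9845 / 284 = 34.67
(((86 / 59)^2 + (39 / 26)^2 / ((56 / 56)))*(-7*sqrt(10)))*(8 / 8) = -426391*sqrt(10) / 13924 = -96.84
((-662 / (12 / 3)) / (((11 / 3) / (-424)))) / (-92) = -208.02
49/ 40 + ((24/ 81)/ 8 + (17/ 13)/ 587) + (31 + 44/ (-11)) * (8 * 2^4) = 28492974293/ 8241480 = 3457.26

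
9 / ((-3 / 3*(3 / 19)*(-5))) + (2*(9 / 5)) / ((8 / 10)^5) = 22.39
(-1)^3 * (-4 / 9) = 4 / 9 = 0.44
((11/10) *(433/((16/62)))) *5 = 147653/16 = 9228.31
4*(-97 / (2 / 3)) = -582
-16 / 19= -0.84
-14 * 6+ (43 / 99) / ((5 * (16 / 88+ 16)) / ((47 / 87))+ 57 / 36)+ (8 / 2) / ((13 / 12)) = -2940789664 / 36620337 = -80.30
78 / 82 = 39 / 41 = 0.95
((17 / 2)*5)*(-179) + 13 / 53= -806369 / 106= -7607.25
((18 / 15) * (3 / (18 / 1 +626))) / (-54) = -1 / 9660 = -0.00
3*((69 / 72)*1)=23 / 8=2.88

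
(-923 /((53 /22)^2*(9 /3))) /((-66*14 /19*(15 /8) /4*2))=3086512 /2654505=1.16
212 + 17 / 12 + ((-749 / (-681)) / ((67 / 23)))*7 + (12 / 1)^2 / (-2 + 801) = 216.24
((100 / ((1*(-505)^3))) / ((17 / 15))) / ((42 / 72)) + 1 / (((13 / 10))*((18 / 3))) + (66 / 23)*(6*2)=3801148077289 / 109977419643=34.56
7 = 7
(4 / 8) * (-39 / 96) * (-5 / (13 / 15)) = 75 / 64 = 1.17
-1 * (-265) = 265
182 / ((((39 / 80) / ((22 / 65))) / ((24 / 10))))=19712 / 65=303.26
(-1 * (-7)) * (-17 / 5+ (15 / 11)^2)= -6524 / 605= -10.78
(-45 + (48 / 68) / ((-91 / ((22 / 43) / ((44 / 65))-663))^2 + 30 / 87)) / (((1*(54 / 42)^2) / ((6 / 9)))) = -2420410441246 / 139380852951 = -17.37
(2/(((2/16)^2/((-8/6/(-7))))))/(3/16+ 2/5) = 40960/987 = 41.50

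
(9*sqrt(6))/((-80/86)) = -387*sqrt(6)/40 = -23.70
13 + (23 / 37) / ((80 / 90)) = 4055 / 296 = 13.70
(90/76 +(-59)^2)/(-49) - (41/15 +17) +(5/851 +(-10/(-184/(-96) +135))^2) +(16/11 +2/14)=-62948159144728153/705778310545770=-89.19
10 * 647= 6470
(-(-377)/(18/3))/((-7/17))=-6409/42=-152.60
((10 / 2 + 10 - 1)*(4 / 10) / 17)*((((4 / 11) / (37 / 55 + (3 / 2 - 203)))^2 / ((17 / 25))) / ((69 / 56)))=12544000 / 9731452895421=0.00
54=54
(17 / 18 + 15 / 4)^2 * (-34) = -485537 / 648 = -749.29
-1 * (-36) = 36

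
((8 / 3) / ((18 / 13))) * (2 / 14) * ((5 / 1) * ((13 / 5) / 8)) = 169 / 378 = 0.45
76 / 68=19 / 17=1.12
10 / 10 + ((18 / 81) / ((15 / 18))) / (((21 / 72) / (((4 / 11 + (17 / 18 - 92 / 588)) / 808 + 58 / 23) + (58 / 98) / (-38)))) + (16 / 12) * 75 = 774054542983 / 7493800545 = 103.29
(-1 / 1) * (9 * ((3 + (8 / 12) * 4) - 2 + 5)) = -78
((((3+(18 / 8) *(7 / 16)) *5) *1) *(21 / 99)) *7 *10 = 104125 / 352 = 295.81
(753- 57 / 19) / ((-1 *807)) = -250 / 269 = -0.93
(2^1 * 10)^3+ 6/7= 56006/7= 8000.86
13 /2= 6.50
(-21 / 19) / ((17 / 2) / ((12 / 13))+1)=-72 / 665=-0.11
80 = 80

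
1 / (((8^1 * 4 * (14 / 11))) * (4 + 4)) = 0.00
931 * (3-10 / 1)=-6517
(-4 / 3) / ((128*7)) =-1 / 672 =-0.00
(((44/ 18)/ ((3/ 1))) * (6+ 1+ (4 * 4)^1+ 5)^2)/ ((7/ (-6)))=-4928/ 9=-547.56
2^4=16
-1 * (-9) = 9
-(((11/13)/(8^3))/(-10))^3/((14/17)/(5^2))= 22627/165130755112960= 0.00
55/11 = 5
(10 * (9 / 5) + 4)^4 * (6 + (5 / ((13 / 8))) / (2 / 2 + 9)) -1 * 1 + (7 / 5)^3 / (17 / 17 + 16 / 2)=21610105834 / 14625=1477614.07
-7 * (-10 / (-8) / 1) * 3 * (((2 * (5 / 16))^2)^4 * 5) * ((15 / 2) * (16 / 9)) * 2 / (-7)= 48828125 / 4194304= 11.64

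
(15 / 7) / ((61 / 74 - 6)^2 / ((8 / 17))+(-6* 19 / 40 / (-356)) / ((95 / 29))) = 1462092000 / 38841247417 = 0.04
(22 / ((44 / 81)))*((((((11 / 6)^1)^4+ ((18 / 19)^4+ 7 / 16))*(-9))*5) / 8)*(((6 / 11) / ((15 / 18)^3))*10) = -193000076757 / 7167655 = -26926.53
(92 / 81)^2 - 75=-483611 / 6561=-73.71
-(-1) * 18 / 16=9 / 8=1.12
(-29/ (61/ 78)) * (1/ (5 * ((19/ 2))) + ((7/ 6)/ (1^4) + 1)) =-470119/ 5795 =-81.12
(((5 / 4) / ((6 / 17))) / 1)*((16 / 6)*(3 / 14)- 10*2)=-1445 / 21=-68.81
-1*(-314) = 314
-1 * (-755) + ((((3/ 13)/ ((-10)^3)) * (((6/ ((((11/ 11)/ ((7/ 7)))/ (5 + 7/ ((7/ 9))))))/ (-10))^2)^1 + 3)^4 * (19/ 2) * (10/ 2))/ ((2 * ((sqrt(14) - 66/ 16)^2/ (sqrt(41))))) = 755 + 34650656895085793103473712 * sqrt(574)/ 20291684894561767578125 + 26053618915433825496361863 * sqrt(41)/ 4058336978912353515625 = 82773.50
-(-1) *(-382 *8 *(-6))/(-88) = -2292/11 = -208.36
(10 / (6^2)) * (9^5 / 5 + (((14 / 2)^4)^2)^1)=14441527 / 9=1604614.11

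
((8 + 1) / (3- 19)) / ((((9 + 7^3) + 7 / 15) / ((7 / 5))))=-189 / 84592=-0.00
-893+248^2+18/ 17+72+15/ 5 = 1031680/ 17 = 60687.06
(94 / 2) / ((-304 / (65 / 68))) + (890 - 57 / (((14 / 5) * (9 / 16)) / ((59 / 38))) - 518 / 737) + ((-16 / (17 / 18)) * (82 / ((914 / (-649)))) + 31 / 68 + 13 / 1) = 1832.82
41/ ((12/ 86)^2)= 75809/ 36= 2105.81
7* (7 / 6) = 8.17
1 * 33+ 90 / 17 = 651 / 17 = 38.29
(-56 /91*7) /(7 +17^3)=-7 /7995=-0.00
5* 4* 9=180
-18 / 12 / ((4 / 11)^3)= -3993 / 128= -31.20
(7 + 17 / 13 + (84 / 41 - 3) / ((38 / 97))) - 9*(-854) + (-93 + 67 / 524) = 40324497743 / 5306548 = 7599.01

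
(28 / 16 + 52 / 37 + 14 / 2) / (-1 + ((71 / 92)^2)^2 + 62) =26918465472 / 162630123269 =0.17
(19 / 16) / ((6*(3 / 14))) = 133 / 144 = 0.92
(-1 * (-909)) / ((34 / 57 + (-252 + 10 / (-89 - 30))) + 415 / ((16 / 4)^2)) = -98651952 / 24478495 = -4.03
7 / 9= 0.78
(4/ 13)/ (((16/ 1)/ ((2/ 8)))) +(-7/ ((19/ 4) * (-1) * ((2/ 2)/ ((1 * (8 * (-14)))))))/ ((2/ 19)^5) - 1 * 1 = -2656463471/ 208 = -12771459.00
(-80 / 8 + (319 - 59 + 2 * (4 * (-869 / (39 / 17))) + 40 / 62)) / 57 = -3360674 / 68913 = -48.77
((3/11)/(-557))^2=9/37540129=0.00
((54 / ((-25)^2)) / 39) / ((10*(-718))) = -9 / 29168750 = -0.00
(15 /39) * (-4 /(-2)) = 10 /13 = 0.77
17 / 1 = 17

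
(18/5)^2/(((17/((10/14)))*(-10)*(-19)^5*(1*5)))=162/36831972625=0.00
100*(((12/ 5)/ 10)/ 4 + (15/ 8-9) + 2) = -1013/ 2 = -506.50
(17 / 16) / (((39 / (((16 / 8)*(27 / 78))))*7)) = 51 / 18928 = 0.00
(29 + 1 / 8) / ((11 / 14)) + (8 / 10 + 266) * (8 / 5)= 510343 / 1100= 463.95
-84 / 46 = -42 / 23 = -1.83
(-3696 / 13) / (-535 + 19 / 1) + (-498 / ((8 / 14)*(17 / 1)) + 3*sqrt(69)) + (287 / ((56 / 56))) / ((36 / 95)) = 731.57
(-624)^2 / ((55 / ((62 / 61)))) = 24141312 / 3355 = 7195.62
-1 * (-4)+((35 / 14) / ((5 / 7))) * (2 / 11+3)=333 / 22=15.14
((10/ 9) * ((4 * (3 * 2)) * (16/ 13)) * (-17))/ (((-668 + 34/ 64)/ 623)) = 433807360/ 833001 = 520.78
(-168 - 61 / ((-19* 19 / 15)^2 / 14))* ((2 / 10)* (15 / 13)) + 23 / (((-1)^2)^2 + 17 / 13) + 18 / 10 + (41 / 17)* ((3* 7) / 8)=-72619624373 / 3456112920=-21.01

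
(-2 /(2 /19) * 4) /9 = -76 /9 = -8.44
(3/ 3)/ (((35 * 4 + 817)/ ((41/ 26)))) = 41/ 24882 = 0.00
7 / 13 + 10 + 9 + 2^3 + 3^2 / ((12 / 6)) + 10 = 1093 / 26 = 42.04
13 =13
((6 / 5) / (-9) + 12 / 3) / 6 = 29 / 45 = 0.64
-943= -943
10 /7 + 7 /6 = 109 /42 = 2.60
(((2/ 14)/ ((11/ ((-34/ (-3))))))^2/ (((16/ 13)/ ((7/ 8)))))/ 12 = 3757/ 2927232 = 0.00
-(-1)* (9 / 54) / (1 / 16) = 8 / 3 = 2.67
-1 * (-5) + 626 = 631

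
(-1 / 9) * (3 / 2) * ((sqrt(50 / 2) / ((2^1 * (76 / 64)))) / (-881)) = 20 / 50217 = 0.00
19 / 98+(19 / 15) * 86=160417 / 1470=109.13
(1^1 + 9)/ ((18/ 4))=20/ 9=2.22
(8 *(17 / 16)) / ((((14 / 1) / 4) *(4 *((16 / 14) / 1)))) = 17 / 32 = 0.53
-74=-74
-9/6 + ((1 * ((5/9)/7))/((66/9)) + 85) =19291/231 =83.51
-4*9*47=-1692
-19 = -19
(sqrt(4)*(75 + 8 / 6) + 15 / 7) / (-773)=-3251 / 16233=-0.20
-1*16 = -16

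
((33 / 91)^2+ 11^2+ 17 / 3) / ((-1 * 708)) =-3150047 / 17588844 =-0.18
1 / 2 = 0.50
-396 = -396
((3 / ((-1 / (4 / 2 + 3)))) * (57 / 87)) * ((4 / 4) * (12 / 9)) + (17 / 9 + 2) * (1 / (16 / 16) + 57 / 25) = -454 / 1305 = -0.35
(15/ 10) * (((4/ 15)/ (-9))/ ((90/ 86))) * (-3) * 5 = 86/ 135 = 0.64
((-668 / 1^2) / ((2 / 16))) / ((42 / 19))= -50768 / 21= -2417.52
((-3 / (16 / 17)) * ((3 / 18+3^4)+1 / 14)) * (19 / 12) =-275519 / 672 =-410.00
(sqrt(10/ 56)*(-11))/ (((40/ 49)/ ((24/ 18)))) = -77*sqrt(35)/ 60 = -7.59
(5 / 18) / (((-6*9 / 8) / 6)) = -20 / 81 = -0.25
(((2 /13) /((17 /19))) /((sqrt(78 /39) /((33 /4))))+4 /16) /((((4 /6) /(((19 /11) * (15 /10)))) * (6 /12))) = 171 /88+9747 * sqrt(2) /1768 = 9.74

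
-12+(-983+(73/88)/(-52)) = -4553193/4576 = -995.02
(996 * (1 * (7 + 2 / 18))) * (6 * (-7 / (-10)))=148736 / 5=29747.20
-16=-16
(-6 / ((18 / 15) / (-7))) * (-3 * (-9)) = 945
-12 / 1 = -12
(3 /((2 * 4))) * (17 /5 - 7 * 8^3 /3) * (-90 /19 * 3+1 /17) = 81679199 /12920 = 6321.92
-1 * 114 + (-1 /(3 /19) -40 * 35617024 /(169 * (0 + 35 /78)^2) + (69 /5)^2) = -153865286038 /3675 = -41868105.04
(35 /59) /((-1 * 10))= -7 /118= -0.06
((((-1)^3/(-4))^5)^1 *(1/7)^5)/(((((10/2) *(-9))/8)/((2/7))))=-1/338829120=-0.00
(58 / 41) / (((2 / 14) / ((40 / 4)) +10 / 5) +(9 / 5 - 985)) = -4060 / 2816003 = -0.00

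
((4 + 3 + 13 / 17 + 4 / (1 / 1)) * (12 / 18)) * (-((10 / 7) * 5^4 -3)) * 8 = -19932800 / 357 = -55834.17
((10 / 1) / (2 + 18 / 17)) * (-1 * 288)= -12240 / 13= -941.54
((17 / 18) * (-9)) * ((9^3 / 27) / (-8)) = 459 / 16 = 28.69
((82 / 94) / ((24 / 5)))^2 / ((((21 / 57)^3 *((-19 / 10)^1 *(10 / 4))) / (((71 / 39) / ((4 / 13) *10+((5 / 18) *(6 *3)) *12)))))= -5254355 / 1309283136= -0.00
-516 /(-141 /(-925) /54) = -8591400 /47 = -182795.74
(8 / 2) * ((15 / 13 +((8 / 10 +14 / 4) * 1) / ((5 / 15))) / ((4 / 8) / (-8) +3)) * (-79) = -4618656 / 3055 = -1511.84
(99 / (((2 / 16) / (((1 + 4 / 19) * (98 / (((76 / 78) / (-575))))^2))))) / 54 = 407301792397500 / 6859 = 59382095407.13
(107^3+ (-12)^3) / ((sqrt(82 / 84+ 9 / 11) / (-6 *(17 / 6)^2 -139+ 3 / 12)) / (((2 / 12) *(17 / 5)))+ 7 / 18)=906802599711600 *sqrt(382998) / 5480039062853+ 17256628955607432930 / 5480039062853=3251403.90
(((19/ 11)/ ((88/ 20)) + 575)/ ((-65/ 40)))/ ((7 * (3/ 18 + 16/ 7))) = -20.63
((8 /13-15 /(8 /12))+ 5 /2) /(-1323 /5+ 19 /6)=7560 /101959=0.07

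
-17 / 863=-0.02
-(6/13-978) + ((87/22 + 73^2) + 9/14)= 6311.14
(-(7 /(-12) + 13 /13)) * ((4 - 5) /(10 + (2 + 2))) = 5 /168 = 0.03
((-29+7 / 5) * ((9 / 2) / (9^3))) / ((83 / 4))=-0.01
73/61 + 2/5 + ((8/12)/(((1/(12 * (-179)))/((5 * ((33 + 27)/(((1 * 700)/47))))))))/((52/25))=-13865.99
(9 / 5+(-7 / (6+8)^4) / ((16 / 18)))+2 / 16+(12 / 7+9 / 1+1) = 2994051 / 219520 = 13.64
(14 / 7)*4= 8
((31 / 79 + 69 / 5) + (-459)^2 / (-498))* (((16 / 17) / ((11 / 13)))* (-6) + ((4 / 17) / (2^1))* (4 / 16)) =13324107293 / 4904636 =2716.64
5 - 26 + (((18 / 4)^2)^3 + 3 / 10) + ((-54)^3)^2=7934374265301 / 320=24794919579.07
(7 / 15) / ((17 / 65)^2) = 5915 / 867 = 6.82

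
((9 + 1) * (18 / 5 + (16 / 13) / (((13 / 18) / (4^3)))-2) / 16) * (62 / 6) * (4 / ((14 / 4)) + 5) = 15581437 / 3549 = 4390.37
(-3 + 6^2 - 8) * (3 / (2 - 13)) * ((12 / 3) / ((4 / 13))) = -975 / 11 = -88.64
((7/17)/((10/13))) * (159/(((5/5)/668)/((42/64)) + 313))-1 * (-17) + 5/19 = 62171809117/3545567770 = 17.54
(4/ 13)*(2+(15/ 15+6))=36/ 13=2.77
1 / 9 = 0.11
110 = 110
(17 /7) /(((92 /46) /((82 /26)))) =697 /182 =3.83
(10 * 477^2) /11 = 2275290 /11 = 206844.55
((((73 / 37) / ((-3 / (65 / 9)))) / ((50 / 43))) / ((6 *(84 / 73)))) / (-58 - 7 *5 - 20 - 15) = 2978911 / 644474880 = 0.00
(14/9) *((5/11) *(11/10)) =7/9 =0.78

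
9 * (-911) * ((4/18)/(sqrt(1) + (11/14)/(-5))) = -127540/59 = -2161.69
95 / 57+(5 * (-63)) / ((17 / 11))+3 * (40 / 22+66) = 728 / 561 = 1.30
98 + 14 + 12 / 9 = 340 / 3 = 113.33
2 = 2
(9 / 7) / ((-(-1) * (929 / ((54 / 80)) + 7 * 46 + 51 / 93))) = 7533 / 9953531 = 0.00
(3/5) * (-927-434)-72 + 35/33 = -146444/165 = -887.54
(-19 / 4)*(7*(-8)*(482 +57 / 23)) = 2964038 / 23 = 128871.22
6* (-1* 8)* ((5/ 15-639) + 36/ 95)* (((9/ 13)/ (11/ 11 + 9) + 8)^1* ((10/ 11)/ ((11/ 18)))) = 54957798144/ 149435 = 367770.59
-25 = -25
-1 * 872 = -872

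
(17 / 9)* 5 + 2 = 103 / 9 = 11.44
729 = 729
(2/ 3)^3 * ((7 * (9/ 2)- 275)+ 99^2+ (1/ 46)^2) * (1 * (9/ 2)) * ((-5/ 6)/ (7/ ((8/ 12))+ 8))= -101118355/ 176157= -574.02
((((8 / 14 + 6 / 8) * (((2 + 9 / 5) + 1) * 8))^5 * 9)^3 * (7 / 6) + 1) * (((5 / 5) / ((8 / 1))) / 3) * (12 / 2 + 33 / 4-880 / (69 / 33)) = -25072451423781265315959949798936778340052509965245528381 / 45700578150958007812500000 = -548624381533249352827347500000.00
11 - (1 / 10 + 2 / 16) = 431 / 40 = 10.78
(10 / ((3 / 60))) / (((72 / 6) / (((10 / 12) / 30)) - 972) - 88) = -50 / 157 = -0.32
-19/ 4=-4.75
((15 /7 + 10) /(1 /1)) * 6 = 72.86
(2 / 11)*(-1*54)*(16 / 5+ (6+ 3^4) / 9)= -6948 / 55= -126.33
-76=-76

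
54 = 54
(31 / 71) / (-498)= -31 / 35358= -0.00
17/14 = 1.21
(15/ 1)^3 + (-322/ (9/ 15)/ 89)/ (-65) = 11714947/ 3471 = 3375.09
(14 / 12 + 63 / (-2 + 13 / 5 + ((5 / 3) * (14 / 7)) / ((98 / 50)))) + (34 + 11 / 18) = 961247 / 15219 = 63.16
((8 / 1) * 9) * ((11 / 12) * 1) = 66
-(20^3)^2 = -64000000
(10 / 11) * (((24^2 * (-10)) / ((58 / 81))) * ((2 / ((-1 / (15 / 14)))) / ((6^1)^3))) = 162000 / 2233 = 72.55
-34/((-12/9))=51/2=25.50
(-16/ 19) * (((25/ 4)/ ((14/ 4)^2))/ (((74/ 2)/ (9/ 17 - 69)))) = 465600/ 585599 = 0.80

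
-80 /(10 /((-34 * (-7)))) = -1904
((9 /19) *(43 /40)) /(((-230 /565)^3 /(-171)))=5025610251 /3893440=1290.79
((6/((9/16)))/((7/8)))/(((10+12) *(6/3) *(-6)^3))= -8/6237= -0.00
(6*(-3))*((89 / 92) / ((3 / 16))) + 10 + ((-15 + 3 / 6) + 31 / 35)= -155339 / 1610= -96.48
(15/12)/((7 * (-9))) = -5/252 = -0.02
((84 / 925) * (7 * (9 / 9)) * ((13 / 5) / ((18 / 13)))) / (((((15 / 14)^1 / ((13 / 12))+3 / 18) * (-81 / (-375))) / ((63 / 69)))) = 4.37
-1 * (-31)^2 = -961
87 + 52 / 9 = 835 / 9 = 92.78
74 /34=37 /17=2.18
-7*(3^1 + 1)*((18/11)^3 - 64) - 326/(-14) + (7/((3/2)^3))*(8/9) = 3836270651/2264031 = 1694.44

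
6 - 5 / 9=49 / 9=5.44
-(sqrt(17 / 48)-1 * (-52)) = -52-sqrt(51) / 12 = -52.60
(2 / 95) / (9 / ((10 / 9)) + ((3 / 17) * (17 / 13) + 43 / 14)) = 91 / 49286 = 0.00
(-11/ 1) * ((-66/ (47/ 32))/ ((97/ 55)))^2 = -148424601600/ 20784481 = -7141.13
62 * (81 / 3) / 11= 1674 / 11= 152.18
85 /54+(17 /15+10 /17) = 15127 /4590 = 3.30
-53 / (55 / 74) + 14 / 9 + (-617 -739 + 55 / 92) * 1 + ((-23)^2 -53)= -43224551 / 45540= -949.16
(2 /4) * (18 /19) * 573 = 5157 /19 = 271.42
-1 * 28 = -28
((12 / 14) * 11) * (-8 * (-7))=528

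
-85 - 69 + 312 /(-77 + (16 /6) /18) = -327974 /2075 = -158.06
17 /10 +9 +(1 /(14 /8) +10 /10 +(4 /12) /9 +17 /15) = 13.44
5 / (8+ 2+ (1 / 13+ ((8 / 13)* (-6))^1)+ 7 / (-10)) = 650 / 739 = 0.88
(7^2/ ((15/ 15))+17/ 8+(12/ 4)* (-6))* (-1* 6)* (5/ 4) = -3975/ 16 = -248.44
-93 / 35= -2.66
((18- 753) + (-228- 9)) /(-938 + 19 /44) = 1.04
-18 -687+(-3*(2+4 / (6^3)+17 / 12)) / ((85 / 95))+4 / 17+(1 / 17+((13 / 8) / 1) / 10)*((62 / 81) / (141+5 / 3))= -716.28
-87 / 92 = -0.95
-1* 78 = -78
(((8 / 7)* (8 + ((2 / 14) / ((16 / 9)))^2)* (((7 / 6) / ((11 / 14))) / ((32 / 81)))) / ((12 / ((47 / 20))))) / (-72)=-4720351 / 50462720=-0.09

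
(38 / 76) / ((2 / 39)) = 39 / 4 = 9.75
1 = 1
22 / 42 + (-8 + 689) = 14312 / 21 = 681.52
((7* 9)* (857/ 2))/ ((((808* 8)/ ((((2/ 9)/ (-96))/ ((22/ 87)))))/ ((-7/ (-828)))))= -0.00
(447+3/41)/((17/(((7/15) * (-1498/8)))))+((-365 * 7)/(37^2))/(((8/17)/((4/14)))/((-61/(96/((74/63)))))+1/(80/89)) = -397832157907219/173246324182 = -2296.34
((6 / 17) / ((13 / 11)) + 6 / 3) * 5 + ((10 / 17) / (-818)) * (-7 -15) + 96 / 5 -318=-129839716 / 451945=-287.29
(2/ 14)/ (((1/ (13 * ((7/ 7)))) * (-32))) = -13/ 224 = -0.06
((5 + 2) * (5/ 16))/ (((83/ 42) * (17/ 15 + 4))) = 1575/ 7304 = 0.22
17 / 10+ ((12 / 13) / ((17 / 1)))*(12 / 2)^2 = 3.65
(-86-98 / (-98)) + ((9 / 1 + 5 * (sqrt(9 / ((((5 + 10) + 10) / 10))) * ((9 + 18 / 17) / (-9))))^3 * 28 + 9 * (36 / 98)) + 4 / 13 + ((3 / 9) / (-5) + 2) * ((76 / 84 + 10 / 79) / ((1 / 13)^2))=69148420963484 / 654450615-163936332 * sqrt(10) / 4913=140.27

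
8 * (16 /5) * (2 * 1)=256 /5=51.20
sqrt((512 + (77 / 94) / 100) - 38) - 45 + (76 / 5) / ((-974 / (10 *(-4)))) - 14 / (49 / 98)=-35247 / 487 + sqrt(418833638) / 940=-50.60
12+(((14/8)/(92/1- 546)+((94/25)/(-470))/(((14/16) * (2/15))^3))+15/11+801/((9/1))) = 666826949/6851768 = 97.32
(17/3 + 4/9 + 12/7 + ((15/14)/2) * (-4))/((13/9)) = 358/91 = 3.93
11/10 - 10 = -89/10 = -8.90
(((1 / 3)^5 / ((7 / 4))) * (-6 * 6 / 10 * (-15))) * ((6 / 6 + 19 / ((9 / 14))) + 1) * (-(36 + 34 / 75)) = -6211648 / 42525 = -146.07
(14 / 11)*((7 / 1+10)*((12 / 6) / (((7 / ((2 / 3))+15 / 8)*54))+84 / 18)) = 2970716 / 29403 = 101.03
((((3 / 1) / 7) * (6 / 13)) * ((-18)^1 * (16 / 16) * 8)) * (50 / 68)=-32400 / 1547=-20.94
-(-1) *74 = 74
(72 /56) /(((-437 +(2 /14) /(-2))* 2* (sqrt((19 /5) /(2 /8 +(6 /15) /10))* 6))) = -3* sqrt(2755) /2325220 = -0.00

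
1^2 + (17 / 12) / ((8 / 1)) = 113 / 96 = 1.18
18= 18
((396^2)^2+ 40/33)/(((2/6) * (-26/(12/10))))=-3404943395.61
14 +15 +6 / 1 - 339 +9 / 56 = -17015 / 56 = -303.84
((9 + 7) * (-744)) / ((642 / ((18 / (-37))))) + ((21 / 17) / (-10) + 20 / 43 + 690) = 20239740443 / 28940290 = 699.36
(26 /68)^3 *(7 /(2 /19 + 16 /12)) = 876603 /3222928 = 0.27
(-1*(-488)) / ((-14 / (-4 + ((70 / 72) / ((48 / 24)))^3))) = 88457137 / 653184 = 135.42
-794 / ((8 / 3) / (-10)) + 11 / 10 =2978.60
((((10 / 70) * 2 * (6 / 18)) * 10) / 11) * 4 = 80 / 231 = 0.35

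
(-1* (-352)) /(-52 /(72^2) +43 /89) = 3691008 /4961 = 744.00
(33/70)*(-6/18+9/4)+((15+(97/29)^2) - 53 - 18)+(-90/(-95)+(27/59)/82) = -464904087327/10822896280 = -42.96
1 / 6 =0.17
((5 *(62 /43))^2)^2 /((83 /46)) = 424819660000 /283760483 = 1497.11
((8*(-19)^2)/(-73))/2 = -1444/73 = -19.78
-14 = -14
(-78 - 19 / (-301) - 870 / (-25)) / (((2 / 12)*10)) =-194763 / 7525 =-25.88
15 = 15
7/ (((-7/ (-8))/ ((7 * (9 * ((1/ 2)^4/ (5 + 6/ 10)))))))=45/ 8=5.62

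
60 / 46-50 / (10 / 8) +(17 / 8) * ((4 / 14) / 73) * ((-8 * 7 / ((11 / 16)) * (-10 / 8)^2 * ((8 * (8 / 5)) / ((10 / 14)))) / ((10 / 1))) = -3748518 / 92345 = -40.59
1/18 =0.06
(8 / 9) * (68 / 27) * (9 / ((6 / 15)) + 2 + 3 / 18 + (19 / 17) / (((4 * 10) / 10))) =40712 / 729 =55.85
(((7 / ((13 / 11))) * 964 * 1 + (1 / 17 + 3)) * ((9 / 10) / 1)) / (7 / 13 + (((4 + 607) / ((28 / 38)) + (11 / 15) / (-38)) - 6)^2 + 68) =4522489671420 / 596111405366471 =0.01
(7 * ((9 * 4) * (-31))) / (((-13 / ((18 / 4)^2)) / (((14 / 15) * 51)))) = 37649934 / 65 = 579229.75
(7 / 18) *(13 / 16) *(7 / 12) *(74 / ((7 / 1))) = 3367 / 1728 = 1.95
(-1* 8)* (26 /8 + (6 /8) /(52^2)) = -35155 /1352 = -26.00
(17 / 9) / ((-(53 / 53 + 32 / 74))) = -629 / 477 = -1.32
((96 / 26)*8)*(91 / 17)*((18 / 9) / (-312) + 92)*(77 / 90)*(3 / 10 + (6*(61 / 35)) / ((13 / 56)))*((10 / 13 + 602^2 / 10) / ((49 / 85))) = 389719098749728 / 10985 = 35477387232.57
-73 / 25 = -2.92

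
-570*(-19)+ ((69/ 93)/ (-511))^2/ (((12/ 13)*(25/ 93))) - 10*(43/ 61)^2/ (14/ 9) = 32610953911725817/ 3012056847100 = 10826.81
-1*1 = -1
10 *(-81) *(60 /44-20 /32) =-26325 /44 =-598.30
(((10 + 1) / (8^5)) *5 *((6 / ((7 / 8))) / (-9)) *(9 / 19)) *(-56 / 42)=55 / 68096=0.00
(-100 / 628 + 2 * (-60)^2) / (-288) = -1130375 / 45216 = -25.00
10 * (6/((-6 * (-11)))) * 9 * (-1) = -90/11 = -8.18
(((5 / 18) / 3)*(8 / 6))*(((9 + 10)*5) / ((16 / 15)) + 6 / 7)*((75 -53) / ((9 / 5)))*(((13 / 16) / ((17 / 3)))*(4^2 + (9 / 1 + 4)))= 38670775 / 68544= 564.17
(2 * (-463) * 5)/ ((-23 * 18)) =2315/ 207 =11.18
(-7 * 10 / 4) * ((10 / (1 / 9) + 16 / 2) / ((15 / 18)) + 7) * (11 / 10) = -47971 / 20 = -2398.55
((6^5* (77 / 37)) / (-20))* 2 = -299376 / 185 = -1618.25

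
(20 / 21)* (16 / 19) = 320 / 399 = 0.80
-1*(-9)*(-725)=-6525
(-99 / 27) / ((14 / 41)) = -451 / 42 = -10.74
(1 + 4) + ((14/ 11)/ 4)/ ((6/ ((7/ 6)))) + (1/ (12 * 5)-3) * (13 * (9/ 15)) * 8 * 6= -22015583/ 19800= -1111.90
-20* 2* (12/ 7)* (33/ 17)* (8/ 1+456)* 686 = -42369204.71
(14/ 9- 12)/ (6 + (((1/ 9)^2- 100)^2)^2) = -449599086/ 4302546987907927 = -0.00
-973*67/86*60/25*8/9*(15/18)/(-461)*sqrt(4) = 1043056/178407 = 5.85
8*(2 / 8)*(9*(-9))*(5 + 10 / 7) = -7290 / 7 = -1041.43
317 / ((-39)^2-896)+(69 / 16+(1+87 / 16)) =28143 / 2500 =11.26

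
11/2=5.50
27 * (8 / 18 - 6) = -150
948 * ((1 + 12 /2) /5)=6636 /5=1327.20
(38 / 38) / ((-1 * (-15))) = 0.07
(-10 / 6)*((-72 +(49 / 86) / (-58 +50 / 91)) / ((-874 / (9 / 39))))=-0.03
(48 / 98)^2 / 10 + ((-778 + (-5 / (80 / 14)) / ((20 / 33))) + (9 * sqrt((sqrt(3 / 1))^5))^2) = -59884379 / 76832 + 729 * sqrt(3) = 483.25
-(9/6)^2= -2.25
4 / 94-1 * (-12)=566 / 47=12.04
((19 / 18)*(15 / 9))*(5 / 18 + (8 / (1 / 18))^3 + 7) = 5106045085 / 972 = 5253132.80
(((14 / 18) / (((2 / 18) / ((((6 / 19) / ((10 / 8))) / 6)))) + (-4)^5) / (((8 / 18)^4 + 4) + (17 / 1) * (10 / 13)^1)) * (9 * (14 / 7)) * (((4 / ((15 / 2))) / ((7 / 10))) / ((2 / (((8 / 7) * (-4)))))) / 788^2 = 0.00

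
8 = 8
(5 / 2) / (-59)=-5 / 118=-0.04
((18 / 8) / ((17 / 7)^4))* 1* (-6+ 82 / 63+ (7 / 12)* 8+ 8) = 86093 / 167042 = 0.52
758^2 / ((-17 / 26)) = -14938664 / 17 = -878744.94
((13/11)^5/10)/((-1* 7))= -371293/11273570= -0.03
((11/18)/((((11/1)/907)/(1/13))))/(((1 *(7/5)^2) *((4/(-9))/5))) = -113375/5096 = -22.25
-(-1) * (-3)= -3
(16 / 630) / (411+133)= 1 / 21420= 0.00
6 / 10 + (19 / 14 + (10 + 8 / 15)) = 2623 / 210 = 12.49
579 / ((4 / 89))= 51531 / 4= 12882.75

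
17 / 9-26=-217 / 9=-24.11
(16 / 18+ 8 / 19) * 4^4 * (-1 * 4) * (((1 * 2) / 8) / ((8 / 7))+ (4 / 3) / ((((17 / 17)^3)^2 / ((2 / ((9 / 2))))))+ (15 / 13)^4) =-457040718848 / 131866137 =-3465.94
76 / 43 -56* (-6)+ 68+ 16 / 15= 262408 / 645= 406.83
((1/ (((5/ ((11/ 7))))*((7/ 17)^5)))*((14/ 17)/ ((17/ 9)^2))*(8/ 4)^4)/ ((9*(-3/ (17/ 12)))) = -432344/ 84035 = -5.14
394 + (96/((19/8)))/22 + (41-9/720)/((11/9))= 7179109/16720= 429.37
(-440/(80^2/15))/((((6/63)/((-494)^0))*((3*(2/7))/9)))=-113.70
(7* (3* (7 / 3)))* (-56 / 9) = -2744 / 9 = -304.89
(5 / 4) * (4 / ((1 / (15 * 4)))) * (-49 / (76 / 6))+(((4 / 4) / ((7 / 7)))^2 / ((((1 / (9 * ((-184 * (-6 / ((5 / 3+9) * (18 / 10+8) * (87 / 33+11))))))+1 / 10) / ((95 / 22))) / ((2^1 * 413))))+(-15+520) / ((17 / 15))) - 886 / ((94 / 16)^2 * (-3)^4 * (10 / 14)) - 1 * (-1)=66974211577912796 / 4805865641385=13935.93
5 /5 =1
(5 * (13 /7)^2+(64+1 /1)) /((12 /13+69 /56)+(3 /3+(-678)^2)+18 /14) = 83824 /468514459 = 0.00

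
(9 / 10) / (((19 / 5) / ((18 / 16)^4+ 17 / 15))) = 0.65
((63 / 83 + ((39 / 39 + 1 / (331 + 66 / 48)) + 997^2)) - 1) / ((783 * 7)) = 73124990818 / 403213419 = 181.36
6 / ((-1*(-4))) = 3 / 2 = 1.50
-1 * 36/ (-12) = 3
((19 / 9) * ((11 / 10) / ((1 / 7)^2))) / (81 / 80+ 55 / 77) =573496 / 8703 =65.90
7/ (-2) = -7/ 2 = -3.50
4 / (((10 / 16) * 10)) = 16 / 25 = 0.64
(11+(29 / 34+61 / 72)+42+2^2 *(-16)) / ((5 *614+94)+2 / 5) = -56915 / 19366128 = -0.00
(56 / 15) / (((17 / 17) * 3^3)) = 56 / 405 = 0.14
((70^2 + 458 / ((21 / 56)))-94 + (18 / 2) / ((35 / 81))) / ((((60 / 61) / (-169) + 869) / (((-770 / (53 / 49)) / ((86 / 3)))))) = -172.84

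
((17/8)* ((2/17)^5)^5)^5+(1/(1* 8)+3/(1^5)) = 112670591441686379805213585203729684120423382948235964442502020236857789654979836641313384672664489065596010556849511393081352105380300723399978680217/36054589261339641537668347265193498918535482543435508621600646475794492689593547725220283095252636500990723378191840322716043211432013971970342476808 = 3.12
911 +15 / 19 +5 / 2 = 34743 / 38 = 914.29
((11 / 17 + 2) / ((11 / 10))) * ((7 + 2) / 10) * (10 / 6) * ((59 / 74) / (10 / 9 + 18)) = 358425 / 2380136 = 0.15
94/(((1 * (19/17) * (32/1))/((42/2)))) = 16779/304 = 55.19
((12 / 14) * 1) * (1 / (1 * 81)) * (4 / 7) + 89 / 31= 117995 / 41013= 2.88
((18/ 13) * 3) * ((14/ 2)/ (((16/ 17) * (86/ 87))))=279531/ 8944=31.25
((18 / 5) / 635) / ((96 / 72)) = 27 / 6350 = 0.00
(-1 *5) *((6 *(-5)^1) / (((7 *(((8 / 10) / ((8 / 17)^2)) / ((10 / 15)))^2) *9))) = 1280000 / 15785469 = 0.08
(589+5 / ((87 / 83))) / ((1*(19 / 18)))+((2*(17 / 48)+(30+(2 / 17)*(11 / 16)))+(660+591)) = 207307627 / 112404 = 1844.31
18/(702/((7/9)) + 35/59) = 7434/373007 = 0.02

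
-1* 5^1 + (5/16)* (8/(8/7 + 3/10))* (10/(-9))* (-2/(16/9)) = -1145/404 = -2.83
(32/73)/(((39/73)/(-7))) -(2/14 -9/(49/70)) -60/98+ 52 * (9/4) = 235738/1911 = 123.36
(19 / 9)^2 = 361 / 81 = 4.46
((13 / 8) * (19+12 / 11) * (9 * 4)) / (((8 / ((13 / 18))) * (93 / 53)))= 60.47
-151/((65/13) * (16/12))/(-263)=0.09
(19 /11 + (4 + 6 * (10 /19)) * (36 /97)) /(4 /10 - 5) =-444365 /466279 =-0.95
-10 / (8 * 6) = -5 / 24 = -0.21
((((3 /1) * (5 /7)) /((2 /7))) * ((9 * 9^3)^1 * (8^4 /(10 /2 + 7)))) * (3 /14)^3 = 56687040 /343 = 165268.34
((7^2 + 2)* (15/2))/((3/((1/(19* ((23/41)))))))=11.96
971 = 971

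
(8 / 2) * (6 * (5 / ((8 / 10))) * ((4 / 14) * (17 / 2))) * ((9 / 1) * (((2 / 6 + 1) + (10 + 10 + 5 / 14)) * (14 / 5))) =1393830 / 7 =199118.57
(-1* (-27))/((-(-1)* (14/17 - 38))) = -459/632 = -0.73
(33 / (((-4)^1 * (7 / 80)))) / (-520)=33 / 182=0.18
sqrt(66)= 8.12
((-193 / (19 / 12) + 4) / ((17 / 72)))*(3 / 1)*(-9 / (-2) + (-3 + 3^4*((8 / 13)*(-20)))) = 6261131520 / 4199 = 1491100.62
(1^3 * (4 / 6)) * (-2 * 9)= -12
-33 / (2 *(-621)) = 11 / 414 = 0.03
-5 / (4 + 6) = -1 / 2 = -0.50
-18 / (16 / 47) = -52.88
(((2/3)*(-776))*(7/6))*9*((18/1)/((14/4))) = -27936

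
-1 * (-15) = 15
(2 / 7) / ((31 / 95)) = 190 / 217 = 0.88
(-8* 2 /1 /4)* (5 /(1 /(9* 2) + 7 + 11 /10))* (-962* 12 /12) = 865800 /367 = 2359.13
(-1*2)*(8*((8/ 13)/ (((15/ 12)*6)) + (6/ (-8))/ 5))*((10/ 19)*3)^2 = 12720/ 4693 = 2.71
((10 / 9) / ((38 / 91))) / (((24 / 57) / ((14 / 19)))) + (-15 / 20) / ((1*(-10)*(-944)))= 30065887 / 6456960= 4.66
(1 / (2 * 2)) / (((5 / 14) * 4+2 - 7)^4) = 2401 / 1562500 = 0.00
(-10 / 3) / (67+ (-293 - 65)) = 10 / 873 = 0.01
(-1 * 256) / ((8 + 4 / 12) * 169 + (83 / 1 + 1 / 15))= -0.17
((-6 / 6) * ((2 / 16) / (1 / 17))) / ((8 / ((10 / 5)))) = -17 / 32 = -0.53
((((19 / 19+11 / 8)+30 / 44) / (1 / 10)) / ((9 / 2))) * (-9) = -1345 / 22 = -61.14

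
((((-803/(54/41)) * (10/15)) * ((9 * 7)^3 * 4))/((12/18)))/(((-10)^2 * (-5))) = 304899903/250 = 1219599.61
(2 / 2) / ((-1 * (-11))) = 1 / 11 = 0.09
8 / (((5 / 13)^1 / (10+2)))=1248 / 5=249.60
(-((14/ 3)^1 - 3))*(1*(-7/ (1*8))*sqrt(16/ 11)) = 35*sqrt(11)/ 66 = 1.76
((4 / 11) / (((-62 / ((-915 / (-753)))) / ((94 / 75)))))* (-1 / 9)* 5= 0.00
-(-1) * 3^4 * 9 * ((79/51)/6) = 6399/34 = 188.21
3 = 3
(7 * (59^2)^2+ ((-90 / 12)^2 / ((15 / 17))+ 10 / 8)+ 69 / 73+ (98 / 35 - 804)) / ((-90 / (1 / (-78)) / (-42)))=-216717122909 / 427050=-507474.82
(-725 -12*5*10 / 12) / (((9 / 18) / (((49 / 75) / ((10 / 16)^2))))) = -194432 / 75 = -2592.43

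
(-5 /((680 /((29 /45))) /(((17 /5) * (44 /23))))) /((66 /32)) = -232 /15525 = -0.01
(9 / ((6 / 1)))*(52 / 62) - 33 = -984 / 31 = -31.74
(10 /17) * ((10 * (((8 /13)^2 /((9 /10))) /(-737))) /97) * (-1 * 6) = 128000 /616163691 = 0.00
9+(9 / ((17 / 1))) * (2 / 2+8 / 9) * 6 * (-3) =-9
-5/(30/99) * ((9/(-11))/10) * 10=27/2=13.50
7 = 7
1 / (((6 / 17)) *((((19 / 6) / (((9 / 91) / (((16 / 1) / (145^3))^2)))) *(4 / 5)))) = 7109997508828125 / 1770496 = 4015822407.30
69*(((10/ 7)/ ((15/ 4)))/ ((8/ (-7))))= -23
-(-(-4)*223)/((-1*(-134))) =-446/67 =-6.66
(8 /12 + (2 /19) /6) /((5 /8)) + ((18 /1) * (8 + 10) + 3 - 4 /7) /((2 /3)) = 652681 /1330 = 490.74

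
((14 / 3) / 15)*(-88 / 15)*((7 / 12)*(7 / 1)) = -15092 / 2025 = -7.45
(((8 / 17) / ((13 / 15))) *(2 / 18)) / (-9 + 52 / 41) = -1640 / 210171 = -0.01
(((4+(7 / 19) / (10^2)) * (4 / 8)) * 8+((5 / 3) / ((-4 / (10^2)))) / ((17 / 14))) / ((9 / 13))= -5762809 / 218025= -26.43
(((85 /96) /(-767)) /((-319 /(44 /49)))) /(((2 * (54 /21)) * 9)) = 85 /1210730976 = 0.00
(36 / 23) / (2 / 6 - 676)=-108 / 46621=-0.00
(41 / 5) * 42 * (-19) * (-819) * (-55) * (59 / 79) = -17390631258 / 79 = -220134572.89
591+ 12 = 603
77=77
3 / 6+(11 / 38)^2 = 843 / 1444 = 0.58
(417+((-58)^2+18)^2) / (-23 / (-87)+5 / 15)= 995135667 / 52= 19137224.37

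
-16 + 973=957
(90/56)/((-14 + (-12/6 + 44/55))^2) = 1125/161728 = 0.01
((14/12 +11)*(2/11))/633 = 0.00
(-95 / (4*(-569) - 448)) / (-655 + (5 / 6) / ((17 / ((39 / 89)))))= -28747 / 539887266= -0.00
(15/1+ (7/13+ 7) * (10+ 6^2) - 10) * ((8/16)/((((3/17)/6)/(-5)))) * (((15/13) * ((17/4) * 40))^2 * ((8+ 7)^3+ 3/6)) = -8531759413068750/2197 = -3883367962252.50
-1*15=-15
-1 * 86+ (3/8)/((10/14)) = -3419/40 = -85.48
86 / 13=6.62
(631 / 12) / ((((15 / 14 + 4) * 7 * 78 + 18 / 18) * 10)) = 631 / 332400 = 0.00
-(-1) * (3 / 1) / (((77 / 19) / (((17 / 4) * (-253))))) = -22287 / 28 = -795.96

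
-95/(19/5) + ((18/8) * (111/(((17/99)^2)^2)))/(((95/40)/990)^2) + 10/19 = 1504861870064650365/30151081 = 49910710334.55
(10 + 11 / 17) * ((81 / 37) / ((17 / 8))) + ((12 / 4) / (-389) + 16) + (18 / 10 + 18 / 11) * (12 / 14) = 6841891649 / 228776735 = 29.91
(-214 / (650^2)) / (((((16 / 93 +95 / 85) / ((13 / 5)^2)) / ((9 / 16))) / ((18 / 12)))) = -0.00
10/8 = 5/4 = 1.25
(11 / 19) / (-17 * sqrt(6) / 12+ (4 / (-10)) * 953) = -0.00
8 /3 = 2.67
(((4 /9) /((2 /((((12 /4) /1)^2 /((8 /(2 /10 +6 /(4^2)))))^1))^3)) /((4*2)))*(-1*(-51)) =0.10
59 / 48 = 1.23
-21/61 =-0.34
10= 10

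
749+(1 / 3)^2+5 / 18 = 13489 / 18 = 749.39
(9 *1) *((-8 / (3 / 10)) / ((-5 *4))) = 12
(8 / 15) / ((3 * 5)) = 8 / 225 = 0.04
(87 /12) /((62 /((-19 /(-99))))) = 551 /24552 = 0.02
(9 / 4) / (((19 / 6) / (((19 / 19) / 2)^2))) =0.18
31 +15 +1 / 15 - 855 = -12134 / 15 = -808.93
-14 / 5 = -2.80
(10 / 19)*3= 30 / 19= 1.58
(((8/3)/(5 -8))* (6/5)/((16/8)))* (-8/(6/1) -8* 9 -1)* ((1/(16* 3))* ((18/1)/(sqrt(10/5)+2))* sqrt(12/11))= -223* sqrt(66)/165+446* sqrt(33)/165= 4.55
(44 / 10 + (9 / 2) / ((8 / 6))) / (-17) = -311 / 680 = -0.46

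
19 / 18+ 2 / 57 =373 / 342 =1.09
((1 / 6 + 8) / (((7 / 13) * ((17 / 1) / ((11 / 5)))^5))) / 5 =14655641 / 133111593750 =0.00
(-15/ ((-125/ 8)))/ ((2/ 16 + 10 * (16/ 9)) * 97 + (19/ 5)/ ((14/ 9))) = 12096/ 21911555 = 0.00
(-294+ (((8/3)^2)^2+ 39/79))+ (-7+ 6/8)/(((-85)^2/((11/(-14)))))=-25158977203/103561416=-242.94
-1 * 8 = -8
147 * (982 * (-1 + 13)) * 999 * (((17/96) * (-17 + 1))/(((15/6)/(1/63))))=-155654856/5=-31130971.20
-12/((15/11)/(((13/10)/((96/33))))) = -1573/400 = -3.93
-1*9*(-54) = 486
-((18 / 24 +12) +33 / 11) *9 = -567 / 4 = -141.75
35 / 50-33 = -323 / 10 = -32.30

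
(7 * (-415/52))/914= -2905/47528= -0.06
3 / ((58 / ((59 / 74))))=177 / 4292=0.04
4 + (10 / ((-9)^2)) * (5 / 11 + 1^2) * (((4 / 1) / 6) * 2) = 11332 / 2673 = 4.24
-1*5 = -5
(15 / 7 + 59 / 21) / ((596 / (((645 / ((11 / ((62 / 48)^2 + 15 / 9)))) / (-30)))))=-1073839 / 19825344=-0.05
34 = 34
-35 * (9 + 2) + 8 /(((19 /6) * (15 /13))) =-36367 /95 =-382.81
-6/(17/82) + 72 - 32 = 188/17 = 11.06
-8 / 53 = -0.15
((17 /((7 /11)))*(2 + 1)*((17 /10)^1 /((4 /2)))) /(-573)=-3179 /26740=-0.12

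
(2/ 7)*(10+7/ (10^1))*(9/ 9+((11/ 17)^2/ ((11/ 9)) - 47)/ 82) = 546449/ 414715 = 1.32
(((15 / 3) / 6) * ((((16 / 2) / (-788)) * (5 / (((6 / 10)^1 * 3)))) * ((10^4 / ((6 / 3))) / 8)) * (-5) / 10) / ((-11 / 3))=-78125 / 39006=-2.00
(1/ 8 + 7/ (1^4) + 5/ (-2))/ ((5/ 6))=111/ 20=5.55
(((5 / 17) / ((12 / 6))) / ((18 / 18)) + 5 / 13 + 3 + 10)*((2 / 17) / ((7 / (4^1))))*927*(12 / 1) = 266130576 / 26299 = 10119.42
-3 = -3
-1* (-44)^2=-1936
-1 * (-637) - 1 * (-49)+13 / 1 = 699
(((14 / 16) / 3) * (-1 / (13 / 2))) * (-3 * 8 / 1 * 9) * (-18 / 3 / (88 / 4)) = -378 / 143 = -2.64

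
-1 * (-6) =6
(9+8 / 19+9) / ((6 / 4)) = 700 / 57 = 12.28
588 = 588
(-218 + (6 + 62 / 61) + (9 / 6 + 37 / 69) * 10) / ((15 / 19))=-3048835 / 12627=-241.45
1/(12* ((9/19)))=19/108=0.18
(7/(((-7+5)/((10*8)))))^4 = 6146560000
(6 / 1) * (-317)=-1902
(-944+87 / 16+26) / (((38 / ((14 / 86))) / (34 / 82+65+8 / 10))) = -693678909 / 2679760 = -258.86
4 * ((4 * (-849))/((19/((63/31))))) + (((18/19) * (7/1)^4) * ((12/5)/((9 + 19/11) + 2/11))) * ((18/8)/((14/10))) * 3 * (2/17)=-117062631/100130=-1169.11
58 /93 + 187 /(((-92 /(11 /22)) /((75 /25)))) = -41501 /17112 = -2.43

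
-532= -532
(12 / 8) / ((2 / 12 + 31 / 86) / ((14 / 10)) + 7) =2709 / 13322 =0.20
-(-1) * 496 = 496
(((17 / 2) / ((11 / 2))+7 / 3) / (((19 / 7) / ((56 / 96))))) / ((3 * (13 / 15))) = 7840 / 24453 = 0.32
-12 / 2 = -6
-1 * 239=-239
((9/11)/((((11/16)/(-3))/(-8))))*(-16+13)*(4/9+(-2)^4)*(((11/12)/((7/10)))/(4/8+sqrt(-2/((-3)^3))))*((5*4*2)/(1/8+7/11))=-2455142400/8911+545587200*sqrt(6)/8911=-125545.07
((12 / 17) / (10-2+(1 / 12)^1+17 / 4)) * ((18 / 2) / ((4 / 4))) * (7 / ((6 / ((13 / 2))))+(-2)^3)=-135 / 629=-0.21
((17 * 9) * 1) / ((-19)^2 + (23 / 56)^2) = 28224 / 66625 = 0.42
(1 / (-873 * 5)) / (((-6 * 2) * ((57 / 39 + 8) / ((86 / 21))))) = 559 / 67648770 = 0.00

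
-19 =-19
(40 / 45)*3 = 2.67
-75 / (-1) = 75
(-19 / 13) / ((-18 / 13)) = 19 / 18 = 1.06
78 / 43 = 1.81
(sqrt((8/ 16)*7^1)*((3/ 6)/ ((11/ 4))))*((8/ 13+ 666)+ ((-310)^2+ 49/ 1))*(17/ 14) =21396251*sqrt(14)/ 2002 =39988.73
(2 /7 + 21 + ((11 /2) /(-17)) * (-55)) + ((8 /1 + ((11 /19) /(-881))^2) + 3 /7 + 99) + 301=29842635274145 /66686200798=447.51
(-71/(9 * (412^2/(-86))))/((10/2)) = 3053/3819240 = 0.00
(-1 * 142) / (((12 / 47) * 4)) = -3337 / 24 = -139.04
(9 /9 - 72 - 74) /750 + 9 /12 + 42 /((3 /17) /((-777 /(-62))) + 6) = 1497499 /198600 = 7.54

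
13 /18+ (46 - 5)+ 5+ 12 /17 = 47.43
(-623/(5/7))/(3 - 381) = 2.31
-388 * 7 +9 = -2707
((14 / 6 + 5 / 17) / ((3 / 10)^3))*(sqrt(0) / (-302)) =0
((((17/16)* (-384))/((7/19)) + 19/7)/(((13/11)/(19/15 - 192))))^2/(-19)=-3117191657918371/1863225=-1673008712.27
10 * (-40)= -400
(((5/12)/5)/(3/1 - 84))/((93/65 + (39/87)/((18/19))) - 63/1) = 1885/111941406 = 0.00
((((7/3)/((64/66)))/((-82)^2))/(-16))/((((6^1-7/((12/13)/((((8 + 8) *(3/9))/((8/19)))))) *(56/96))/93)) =27621/697574656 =0.00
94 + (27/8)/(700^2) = 368480027/3920000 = 94.00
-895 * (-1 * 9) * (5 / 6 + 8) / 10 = 28461 / 4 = 7115.25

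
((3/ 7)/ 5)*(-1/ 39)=-1/ 455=-0.00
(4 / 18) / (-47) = -2 / 423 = -0.00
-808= -808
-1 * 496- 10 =-506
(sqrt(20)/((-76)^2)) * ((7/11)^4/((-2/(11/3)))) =-2401 * sqrt(5)/23063568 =-0.00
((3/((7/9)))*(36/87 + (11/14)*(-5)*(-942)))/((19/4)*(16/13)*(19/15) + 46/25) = 19778735925/12808894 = 1544.14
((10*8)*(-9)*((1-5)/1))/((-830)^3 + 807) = -2880/571786193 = -0.00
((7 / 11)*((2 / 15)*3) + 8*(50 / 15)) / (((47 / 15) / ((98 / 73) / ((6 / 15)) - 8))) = -39.90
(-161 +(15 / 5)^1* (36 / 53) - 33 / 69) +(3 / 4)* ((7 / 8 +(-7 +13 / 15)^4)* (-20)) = -704306063717 / 32913000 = -21399.02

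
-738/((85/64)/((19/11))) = -897408/935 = -959.79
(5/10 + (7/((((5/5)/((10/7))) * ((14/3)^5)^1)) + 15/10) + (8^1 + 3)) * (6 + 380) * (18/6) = 2024804109/134456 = 15059.23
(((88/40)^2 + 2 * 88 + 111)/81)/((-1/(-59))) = 143488/675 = 212.57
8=8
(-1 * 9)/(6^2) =-1/4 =-0.25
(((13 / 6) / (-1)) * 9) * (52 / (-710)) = 507 / 355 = 1.43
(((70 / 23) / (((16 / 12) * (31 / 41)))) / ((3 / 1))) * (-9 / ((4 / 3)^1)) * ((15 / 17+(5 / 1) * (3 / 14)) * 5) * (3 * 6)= -3736125 / 3128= -1194.41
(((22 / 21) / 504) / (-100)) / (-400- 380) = 11 / 412776000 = 0.00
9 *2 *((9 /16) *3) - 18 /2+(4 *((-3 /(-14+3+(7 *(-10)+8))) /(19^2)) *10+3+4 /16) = 24.63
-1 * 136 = -136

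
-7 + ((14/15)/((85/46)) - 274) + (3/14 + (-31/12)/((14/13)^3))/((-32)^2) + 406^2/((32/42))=216066.75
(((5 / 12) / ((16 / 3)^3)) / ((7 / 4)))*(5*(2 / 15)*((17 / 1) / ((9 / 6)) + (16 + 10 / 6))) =435 / 14336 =0.03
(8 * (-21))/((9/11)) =-616/3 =-205.33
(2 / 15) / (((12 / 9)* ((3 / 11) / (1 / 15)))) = 11 / 450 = 0.02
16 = 16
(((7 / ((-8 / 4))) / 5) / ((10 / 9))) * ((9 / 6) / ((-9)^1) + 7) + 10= 1139 / 200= 5.70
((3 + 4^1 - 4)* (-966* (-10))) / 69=420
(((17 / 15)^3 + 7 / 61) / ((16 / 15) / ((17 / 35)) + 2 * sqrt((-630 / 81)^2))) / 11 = 2748203 / 341706750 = 0.01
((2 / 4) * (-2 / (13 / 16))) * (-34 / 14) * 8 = 2176 / 91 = 23.91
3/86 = 0.03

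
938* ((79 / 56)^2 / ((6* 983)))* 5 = 2090735 / 1321152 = 1.58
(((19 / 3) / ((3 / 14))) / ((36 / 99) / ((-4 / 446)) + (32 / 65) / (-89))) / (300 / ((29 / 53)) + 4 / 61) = -0.00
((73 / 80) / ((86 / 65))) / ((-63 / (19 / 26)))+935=162105173 / 173376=934.99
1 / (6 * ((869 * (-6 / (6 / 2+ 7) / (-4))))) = 10 / 7821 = 0.00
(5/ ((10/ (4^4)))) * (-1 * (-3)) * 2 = 768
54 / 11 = 4.91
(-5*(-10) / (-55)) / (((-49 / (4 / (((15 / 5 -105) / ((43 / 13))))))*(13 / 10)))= -8600 / 4645641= -0.00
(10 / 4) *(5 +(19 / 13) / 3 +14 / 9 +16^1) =6740 / 117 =57.61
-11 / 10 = -1.10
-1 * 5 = -5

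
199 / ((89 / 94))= 18706 / 89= 210.18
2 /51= 0.04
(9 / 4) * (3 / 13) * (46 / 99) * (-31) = -2139 / 286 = -7.48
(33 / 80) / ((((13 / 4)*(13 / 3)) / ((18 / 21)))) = 297 / 11830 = 0.03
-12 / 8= -3 / 2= -1.50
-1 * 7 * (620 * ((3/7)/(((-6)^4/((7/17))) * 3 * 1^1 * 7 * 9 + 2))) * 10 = -9300/297433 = -0.03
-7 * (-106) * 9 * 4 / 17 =26712 / 17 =1571.29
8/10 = 4/5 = 0.80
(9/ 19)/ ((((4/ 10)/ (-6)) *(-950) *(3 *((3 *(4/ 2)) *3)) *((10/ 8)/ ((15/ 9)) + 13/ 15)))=3/ 35017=0.00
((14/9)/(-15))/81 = -14/10935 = -0.00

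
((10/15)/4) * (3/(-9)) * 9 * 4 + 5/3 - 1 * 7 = -22/3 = -7.33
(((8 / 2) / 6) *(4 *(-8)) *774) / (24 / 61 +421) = -1007232 / 25705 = -39.18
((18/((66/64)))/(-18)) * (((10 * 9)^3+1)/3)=-235636.69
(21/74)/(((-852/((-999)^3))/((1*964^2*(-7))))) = -153375115030326/71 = -2160212887751.07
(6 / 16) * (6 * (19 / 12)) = 57 / 16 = 3.56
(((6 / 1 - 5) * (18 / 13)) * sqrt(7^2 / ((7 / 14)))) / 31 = 126 * sqrt(2) / 403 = 0.44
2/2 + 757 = 758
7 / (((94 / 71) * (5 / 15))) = 1491 / 94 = 15.86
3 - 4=-1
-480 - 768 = -1248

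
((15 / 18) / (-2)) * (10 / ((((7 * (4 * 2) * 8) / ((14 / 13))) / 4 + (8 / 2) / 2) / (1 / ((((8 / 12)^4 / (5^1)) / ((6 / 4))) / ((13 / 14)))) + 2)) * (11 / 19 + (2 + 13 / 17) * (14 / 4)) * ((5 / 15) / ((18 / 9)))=-290671875 / 204337552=-1.42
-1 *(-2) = 2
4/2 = 2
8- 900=-892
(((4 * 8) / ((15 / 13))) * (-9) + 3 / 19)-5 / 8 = -190051 / 760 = -250.07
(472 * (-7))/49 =-67.43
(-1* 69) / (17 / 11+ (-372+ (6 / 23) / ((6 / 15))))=17457 / 93560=0.19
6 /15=2 /5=0.40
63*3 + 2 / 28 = 2647 / 14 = 189.07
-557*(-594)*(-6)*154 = -305712792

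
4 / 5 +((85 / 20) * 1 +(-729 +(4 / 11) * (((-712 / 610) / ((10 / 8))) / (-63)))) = -3060331051 / 4227300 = -723.94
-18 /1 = -18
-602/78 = -301/39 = -7.72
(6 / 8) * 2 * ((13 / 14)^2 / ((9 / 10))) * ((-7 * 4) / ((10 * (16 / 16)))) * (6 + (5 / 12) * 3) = -4901 / 168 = -29.17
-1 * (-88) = 88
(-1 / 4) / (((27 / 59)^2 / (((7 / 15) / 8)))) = -24367 / 349920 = -0.07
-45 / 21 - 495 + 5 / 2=-6925 / 14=-494.64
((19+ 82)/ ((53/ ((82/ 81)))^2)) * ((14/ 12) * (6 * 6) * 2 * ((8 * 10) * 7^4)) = 3652491861760/ 6143283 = 594550.48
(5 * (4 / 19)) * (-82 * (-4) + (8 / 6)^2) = 59360 / 171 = 347.13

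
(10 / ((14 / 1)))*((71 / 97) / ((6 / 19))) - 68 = -270287 / 4074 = -66.34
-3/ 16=-0.19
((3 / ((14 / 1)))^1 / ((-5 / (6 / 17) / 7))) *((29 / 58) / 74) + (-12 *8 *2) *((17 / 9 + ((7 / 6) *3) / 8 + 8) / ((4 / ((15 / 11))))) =-93532399 / 138380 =-675.91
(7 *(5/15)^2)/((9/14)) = 98/81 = 1.21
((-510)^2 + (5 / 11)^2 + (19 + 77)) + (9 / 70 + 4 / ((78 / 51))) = 28650506447 / 110110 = 260198.95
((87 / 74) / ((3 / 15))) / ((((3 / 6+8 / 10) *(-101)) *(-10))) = 435 / 97162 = 0.00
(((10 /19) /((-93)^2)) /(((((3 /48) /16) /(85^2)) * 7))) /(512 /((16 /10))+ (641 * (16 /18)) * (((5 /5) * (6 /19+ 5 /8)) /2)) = 36992000 /1352819881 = 0.03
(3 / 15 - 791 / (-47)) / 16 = 2001 / 1880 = 1.06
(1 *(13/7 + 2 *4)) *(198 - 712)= -35466/7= -5066.57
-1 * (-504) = 504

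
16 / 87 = 0.18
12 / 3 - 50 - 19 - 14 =-79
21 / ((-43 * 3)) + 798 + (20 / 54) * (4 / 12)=2779297 / 3483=797.96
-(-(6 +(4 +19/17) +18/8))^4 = -682740290961/21381376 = -31931.54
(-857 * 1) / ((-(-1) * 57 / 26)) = -22282 / 57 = -390.91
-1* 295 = -295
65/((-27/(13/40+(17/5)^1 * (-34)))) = 19981/72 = 277.51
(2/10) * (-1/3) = -1/15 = -0.07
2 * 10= 20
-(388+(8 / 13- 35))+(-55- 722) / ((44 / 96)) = -292991 / 143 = -2048.89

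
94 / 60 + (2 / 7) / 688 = 56603 / 36120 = 1.57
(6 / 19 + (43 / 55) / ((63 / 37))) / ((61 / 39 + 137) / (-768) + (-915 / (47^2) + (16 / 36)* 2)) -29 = -938741567503 / 35603750875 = -26.37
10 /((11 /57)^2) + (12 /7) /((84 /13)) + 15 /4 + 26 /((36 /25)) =62023253 /213444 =290.58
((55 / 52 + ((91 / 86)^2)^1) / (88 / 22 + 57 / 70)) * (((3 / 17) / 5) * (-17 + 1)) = -35170464 / 137707973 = -0.26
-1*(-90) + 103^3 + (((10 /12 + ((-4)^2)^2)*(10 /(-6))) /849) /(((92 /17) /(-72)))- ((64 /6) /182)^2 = 23049517377056 /21091707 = 1092823.70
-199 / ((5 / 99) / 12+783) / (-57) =78804 / 17673971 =0.00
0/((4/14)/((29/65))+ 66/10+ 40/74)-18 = -18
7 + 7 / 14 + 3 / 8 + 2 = 79 / 8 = 9.88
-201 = -201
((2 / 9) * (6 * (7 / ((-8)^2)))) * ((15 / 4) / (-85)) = -7 / 1088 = -0.01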